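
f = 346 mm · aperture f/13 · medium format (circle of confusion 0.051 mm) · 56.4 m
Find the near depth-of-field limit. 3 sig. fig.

Hyperfocal distance H = f²/(N·c) + f = 346²/(13 × 0.051) + 346 = 119716/0.663 + 346 ≈ 180913.1 mm ≈ 180.9 m.
Near limit Dn = s·(H − f)/(H + s − 2f) = 56400 × (180913.1 − 346) / (180913.1 + 56400 − 2 × 346) = 56400 × 180567.1 / 236621.1 ≈ 43039 mm ≈ 43.0 m.

43.0 m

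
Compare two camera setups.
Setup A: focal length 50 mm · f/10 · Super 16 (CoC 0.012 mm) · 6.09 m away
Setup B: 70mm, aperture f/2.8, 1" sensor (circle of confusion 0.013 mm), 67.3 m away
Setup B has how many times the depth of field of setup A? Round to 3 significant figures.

Setup A: H = 50²/(10×0.012) + 50 ≈ 20883.3 mm; DoF = Df − Dn = 8576.5 − 4721.2 ≈ 3855.3 mm.
Setup B: H = 70²/(2.8×0.013) + 70 ≈ 134685.4 mm; DoF = Df − Dn = 134445 − 44884 ≈ 89561 mm.
Ratio = 89561 / 3855.3 ≈ 23.2.

23.2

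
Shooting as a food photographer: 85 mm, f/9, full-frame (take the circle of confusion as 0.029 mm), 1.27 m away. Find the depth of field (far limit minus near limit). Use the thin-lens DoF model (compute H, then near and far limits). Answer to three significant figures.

Hyperfocal distance H = f²/(N·c) + f = 85²/(9 × 0.029) + 85 = 7225/0.261 + 85 ≈ 27767.0 mm ≈ 27.77 m.
Near limit Dn = s·(H − f)/(H + s − 2f) = 1270 × (27767.0 − 85) / (27767.0 + 1270 − 2 × 85) = 1270 × 27682.0 / 28867.0 ≈ 1217.87 mm.
Far limit Df = s·(H − f)/(H − s) = 1270 × (27767.0 − 85) / (27767.0 − 1270) = 1270 × 27682.0 / 26497.0 ≈ 1326.80 mm.
Depth of field = Df − Dn = 1326.80 − 1217.87 ≈ 108.93 mm.

109 mm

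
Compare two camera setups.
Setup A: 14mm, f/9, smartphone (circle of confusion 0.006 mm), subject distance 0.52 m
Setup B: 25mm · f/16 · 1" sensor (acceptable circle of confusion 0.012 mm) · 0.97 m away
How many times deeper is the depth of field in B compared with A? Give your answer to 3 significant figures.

Setup A: H = 14²/(9×0.006) + 14 ≈ 3643.6 mm; DoF = Df − Dn = 604.24 − 456.38 ≈ 147.86 mm.
Setup B: H = 25²/(16×0.012) + 25 ≈ 3280.2 mm; DoF = Df − Dn = 1366.78 − 751.76 ≈ 615.02 mm.
Ratio = 615.02 / 147.86 ≈ 4.16.

4.16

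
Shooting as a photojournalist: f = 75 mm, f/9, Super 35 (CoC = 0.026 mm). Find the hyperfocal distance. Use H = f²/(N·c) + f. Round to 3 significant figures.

Hyperfocal distance H = f²/(N·c) + f = 75²/(9 × 0.026) + 75 = 5625/0.234 + 75 ≈ 24113.5 mm ≈ 24.1 m.

24.1 m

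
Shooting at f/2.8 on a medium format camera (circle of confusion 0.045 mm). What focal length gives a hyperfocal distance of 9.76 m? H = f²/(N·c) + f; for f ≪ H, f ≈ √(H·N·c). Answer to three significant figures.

From H = f²/(N·c) + f, with f ≪ H: f ≈ √(H·N·c) = √(9760 × 2.8 × 0.045) = √1229.8 ≈ 35.07 mm.
Exact: f² + N·c·f − N·c·H = 0 ⇒ f = (−N·c + √((N·c)² + 4·N·c·H))/2 = (−0.126 + √4919.1)/2 ≈ 35.005 mm ≈ 35.0 mm.

35.0 mm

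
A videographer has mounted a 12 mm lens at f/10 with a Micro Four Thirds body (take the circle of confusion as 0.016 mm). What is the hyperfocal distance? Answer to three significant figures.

Hyperfocal distance H = f²/(N·c) + f = 12²/(10 × 0.016) + 12 = 144/0.16 + 12 ≈ 912.0 mm ≈ 0.912 m.

0.912 m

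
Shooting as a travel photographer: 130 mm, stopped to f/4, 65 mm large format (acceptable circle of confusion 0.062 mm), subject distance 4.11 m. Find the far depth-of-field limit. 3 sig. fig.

Hyperfocal distance H = f²/(N·c) + f = 130²/(4 × 0.062) + 130 = 16900/0.248 + 130 ≈ 68275.2 mm ≈ 68.28 m.
Far limit Df = s·(H − f)/(H − s) = 4110 × (68275.2 − 130) / (68275.2 − 4110) = 4110 × 68145.2 / 64165.2 ≈ 4364.9 mm ≈ 4.36 m.

4.36 m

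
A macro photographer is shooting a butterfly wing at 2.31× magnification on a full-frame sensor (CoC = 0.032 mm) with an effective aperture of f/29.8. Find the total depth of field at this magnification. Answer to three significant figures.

0.357 mm

At magnification m, DoF ≈ 2·N_eff·c/m² = 2 × 29.8 × 0.032 / 2.31² = 1.907 / 5.336 ≈ 0.357 mm.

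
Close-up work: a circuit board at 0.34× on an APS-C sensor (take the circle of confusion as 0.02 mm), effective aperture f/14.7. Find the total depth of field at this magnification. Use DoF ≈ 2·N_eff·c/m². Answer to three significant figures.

5.09 mm

At magnification m, DoF ≈ 2·N_eff·c/m² = 2 × 14.7 × 0.02 / 0.34² = 0.588 / 0.1156 ≈ 5.09 mm.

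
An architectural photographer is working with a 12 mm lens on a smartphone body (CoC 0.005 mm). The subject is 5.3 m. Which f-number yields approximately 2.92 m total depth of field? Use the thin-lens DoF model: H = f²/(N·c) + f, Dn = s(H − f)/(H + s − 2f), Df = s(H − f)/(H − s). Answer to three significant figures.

f/1.40

Write h = H − f = f²/(N·c). The thin-lens limits are Dn = s·h/(h + (s−f)) and Df = s·h/(h − (s−f)), so DoF = Df − Dn = 2·s·(s−f)·h / (h² − (s−f)²).
That is a quadratic in h: DoF·h² − 2·s·(s−f)·h − DoF·(s−f)² = 0 ⇒ h = (s−f)·(s + √(s² + DoF²)) / DoF = 5288 × (5300 + √(5300² + 2920²)) / 2920 = 5288 × (5300 + 6051.15) / 2920 ≈ 20556 mm.
Then N = f²/(c·h) = 12² / (0.005 × 20556) = 144 / 102.78 ≈ 1.40.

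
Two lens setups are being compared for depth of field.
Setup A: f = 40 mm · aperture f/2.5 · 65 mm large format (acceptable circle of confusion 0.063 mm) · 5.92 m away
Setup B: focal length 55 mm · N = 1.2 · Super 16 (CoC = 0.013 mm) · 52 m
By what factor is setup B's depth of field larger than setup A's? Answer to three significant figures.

2.91

Setup A: H = 40²/(2.5×0.063) + 40 ≈ 10198.7 mm; DoF = Df − Dn = 14055 − 3750 ≈ 10305 mm.
Setup B: H = 55²/(1.2×0.013) + 55 ≈ 193965.3 mm; DoF = Df − Dn = 71027 − 41013 ≈ 30014 mm.
Ratio = 30014 / 10305 ≈ 2.91.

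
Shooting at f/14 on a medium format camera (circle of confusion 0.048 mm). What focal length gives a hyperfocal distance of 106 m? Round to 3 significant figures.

267 mm

From H = f²/(N·c) + f, with f ≪ H: f ≈ √(H·N·c) = √(106000 × 14 × 0.048) = √71232 ≈ 266.9 mm.
The +f correction barely moves this — solving exactly, f² + N·c·f − N·c·H = 0 ⇒ f = (−N·c + √((N·c)² + 4·N·c·H))/2 = (−0.672 + √284928)/2 ≈ 266.56 mm, so f ≈ 267 mm.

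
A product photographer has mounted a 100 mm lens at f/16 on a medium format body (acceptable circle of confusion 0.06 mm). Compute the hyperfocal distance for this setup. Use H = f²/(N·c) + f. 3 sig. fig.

Hyperfocal distance H = f²/(N·c) + f = 100²/(16 × 0.06) + 100 = 10000/0.96 + 100 ≈ 10516.7 mm ≈ 10.5 m.

10.5 m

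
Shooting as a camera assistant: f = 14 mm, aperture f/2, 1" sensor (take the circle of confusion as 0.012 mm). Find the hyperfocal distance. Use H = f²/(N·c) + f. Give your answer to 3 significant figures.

Hyperfocal distance H = f²/(N·c) + f = 14²/(2 × 0.012) + 14 = 196/0.024 + 14 ≈ 8180.7 mm ≈ 8.18 m.

8.18 m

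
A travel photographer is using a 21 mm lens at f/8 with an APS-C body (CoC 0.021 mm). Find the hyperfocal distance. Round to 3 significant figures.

2.65 m

Hyperfocal distance H = f²/(N·c) + f = 21²/(8 × 0.021) + 21 = 441/0.168 + 21 ≈ 2646.0 mm ≈ 2.65 m.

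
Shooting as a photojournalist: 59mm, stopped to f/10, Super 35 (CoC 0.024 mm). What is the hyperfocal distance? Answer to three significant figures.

Hyperfocal distance H = f²/(N·c) + f = 59²/(10 × 0.024) + 59 = 3481/0.24 + 59 ≈ 14563.2 mm ≈ 14.6 m.

14.6 m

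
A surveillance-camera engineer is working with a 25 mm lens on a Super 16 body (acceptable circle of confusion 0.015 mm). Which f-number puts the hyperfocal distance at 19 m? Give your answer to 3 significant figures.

Rearrange H = f²/(N·c) + f for N: N = f² / ((H − f)·c).
N = 25² / ((19000 − 25) × 0.015) = 625 / 284.6 ≈ 2.20.

f/2.20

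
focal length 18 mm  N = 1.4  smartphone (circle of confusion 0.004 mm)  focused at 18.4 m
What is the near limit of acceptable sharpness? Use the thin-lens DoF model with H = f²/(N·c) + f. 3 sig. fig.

Hyperfocal distance H = f²/(N·c) + f = 18²/(1.4 × 0.004) + 18 = 324/0.0056 + 18 ≈ 57875.1 mm ≈ 57.88 m.
Near limit Dn = s·(H − f)/(H + s − 2f) = 18400 × (57875.1 − 18) / (57875.1 + 18400 − 2 × 18) = 18400 × 57857.1 / 76239.1 ≈ 13964 mm ≈ 14.0 m.

14.0 m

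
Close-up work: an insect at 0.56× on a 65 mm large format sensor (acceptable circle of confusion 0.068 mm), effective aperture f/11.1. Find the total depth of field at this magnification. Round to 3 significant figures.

4.81 mm

At magnification m, DoF ≈ 2·N_eff·c/m² = 2 × 11.1 × 0.068 / 0.56² = 1.51 / 0.3136 ≈ 4.81 mm.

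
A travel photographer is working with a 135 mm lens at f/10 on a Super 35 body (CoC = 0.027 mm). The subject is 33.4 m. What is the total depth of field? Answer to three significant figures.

Hyperfocal distance H = f²/(N·c) + f = 135²/(10 × 0.027) + 135 = 18225/0.27 + 135 ≈ 67635.0 mm ≈ 67.64 m.
Near limit Dn = s·(H − f)/(H + s − 2f) = 33400 × (67635.0 − 135) / (67635.0 + 33400 − 2 × 135) = 33400 × 67500.0 / 100765.0 ≈ 22374 mm.
Far limit Df = s·(H − f)/(H − s) = 33400 × (67635.0 − 135) / (67635.0 − 33400) = 33400 × 67500.0 / 34235.0 ≈ 65854 mm.
Depth of field = Df − Dn = 65854 − 22374 ≈ 43480 mm ≈ 43.5 m.

43.5 m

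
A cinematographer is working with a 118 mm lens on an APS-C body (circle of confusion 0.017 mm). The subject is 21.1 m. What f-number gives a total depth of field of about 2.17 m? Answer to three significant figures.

Write h = H − f = f²/(N·c). The thin-lens limits are Dn = s·h/(h + (s−f)) and Df = s·h/(h − (s−f)), so DoF = Df − Dn = 2·s·(s−f)·h / (h² − (s−f)²).
That is a quadratic in h: DoF·h² − 2·s·(s−f)·h − DoF·(s−f)² = 0 ⇒ h = (s−f)·(s + √(s² + DoF²)) / DoF = 20982 × (21100 + √(21100² + 2170²)) / 2170 = 20982 × (21100 + 21211.3) / 2170 ≈ 409113 mm.
Then N = f²/(c·h) = 118² / (0.017 × 409113) = 13924 / 6954.9 ≈ 2.00.

f/2.00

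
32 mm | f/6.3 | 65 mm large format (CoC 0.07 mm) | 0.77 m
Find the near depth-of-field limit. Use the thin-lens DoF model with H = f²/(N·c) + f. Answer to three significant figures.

Hyperfocal distance H = f²/(N·c) + f = 32²/(6.3 × 0.07) + 32 = 1024/0.441 + 32 ≈ 2354.0 mm ≈ 2.354 m.
Near limit Dn = s·(H − f)/(H + s − 2f) = 770 × (2354.0 − 32) / (2354.0 + 770 − 2 × 32) = 770 × 2322.0 / 3060.0 ≈ 584.29 mm ≈ 0.584 m.

0.584 m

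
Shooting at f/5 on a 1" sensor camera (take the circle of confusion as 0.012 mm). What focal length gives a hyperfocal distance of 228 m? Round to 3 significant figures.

117 mm

From H = f²/(N·c) + f, with f ≪ H: f ≈ √(H·N·c) = √(228000 × 5 × 0.012) = √13680 ≈ 117.0 mm.
The +f correction barely moves this — solving exactly, f² + N·c·f − N·c·H = 0 ⇒ f = (−N·c + √((N·c)² + 4·N·c·H))/2 = (−0.06 + √54720)/2 ≈ 116.93 mm, so f ≈ 117 mm.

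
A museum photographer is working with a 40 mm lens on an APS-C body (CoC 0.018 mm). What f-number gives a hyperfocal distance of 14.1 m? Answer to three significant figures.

f/6.32

Rearrange H = f²/(N·c) + f for N: N = f² / ((H − f)·c).
N = 40² / ((14100 − 40) × 0.018) = 1600 / 253.1 ≈ 6.32.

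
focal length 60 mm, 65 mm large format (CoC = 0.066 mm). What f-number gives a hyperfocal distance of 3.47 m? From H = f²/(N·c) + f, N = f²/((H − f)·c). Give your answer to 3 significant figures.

f/16

Rearrange H = f²/(N·c) + f for N: N = f² / ((H − f)·c).
N = 60² / ((3470 − 60) × 0.066) = 3600 / 225.1 ≈ 16.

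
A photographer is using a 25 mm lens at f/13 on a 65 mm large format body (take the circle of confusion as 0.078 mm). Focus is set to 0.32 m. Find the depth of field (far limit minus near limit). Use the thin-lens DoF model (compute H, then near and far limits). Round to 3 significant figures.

397 mm

Hyperfocal distance H = f²/(N·c) + f = 25²/(13 × 0.078) + 25 = 625/1.014 + 25 ≈ 641.4 mm ≈ 0.641 m.
Near limit Dn = s·(H − f)/(H + s − 2f) = 320 × (641.4 − 25) / (641.4 + 320 − 2 × 25) = 320 × 616.4 / 911.4 ≈ 216.42 mm.
Far limit Df = s·(H − f)/(H − s) = 320 × (641.4 − 25) / (641.4 − 320) = 320 × 616.4 / 321.4 ≈ 613.74 mm.
Depth of field = Df − Dn = 613.74 − 216.42 ≈ 397.32 mm.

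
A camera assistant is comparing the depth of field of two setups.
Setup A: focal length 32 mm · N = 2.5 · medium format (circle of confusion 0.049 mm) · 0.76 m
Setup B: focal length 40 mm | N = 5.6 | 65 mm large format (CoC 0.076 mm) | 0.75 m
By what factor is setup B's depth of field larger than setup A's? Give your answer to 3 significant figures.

2.20

Setup A: H = 32²/(2.5×0.049) + 32 ≈ 8391.2 mm; DoF = Df − Dn = 832.50 − 699.11 ≈ 133.39 mm.
Setup B: H = 40²/(5.6×0.076) + 40 ≈ 3799.4 mm; DoF = Df − Dn = 924.62 − 630.86 ≈ 293.76 mm.
Ratio = 293.76 / 133.39 ≈ 2.20.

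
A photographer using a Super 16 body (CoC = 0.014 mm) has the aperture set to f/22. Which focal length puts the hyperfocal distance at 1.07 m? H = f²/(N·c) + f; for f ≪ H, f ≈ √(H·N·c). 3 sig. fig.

18.0 mm

From H = f²/(N·c) + f, with f ≪ H: f ≈ √(H·N·c) = √(1070 × 22 × 0.014) = √329.56 ≈ 18.15 mm.
Exact: f² + N·c·f − N·c·H = 0 ⇒ f = (−N·c + √((N·c)² + 4·N·c·H))/2 = (−0.308 + √1318.3)/2 ≈ 18.000 mm ≈ 18.0 mm.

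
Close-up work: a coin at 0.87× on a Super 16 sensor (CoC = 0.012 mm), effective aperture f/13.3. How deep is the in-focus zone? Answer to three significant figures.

At magnification m, DoF ≈ 2·N_eff·c/m² = 2 × 13.3 × 0.012 / 0.87² = 0.3192 / 0.7569 ≈ 0.422 mm.

0.422 mm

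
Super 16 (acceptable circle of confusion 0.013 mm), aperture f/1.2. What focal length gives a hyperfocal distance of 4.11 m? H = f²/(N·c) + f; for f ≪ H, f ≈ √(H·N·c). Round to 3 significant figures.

From H = f²/(N·c) + f, with f ≪ H: f ≈ √(H·N·c) = √(4110 × 1.2 × 0.013) = √64.116 ≈ 8.007 mm.
Exact: f² + N·c·f − N·c·H = 0 ⇒ f = (−N·c + √((N·c)² + 4·N·c·H))/2 = (−0.0156 + √256.46)/2 ≈ 7.9995 mm ≈ 8.00 mm.

8.00 mm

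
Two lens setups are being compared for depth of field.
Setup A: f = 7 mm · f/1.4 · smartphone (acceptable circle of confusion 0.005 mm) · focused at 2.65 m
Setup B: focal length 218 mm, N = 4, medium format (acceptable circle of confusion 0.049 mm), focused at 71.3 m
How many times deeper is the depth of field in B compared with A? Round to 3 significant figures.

19.6

Setup A: H = 7²/(1.4×0.005) + 7 ≈ 7007.0 mm; DoF = Df − Dn = 4257.5 − 1923.7 ≈ 2333.8 mm.
Setup B: H = 218²/(4×0.049) + 218 ≈ 242687.4 mm; DoF = Df − Dn = 100871 − 55136 ≈ 45735 mm.
Ratio = 45735 / 2333.8 ≈ 19.6.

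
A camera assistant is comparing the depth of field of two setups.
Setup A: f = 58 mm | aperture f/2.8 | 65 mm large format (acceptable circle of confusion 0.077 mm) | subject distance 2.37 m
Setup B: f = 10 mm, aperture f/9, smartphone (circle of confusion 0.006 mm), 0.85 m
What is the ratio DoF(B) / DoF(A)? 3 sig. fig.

1.35

Setup A: H = 58²/(2.8×0.077) + 58 ≈ 15661.0 mm; DoF = Df − Dn = 2782.27 − 2064.14 ≈ 718.13 mm.
Setup B: H = 10²/(9×0.006) + 10 ≈ 1861.9 mm; DoF = Df − Dn = 1555.64 − 584.76 ≈ 970.88 mm.
Ratio = 970.88 / 718.13 ≈ 1.35.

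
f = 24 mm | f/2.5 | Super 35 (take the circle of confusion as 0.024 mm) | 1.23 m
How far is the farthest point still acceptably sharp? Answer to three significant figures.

Hyperfocal distance H = f²/(N·c) + f = 24²/(2.5 × 0.024) + 24 = 576/0.06 + 24 ≈ 9624.0 mm ≈ 9.624 m.
Far limit Df = s·(H − f)/(H − s) = 1230 × (9624.0 − 24) / (9624.0 − 1230) = 1230 × 9600.0 / 8394.0 ≈ 1406.7 mm ≈ 1.41 m.

1.41 m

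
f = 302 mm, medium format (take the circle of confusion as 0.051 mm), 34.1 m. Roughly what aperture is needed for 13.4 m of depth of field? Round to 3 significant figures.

Write h = H − f = f²/(N·c). The thin-lens limits are Dn = s·h/(h + (s−f)) and Df = s·h/(h − (s−f)), so DoF = Df − Dn = 2·s·(s−f)·h / (h² − (s−f)²).
That is a quadratic in h: DoF·h² − 2·s·(s−f)·h − DoF·(s−f)² = 0 ⇒ h = (s−f)·(s + √(s² + DoF²)) / DoF = 33798 × (34100 + √(34100² + 13400²)) / 13400 = 33798 × (34100 + 36638.4) / 13400 ≈ 178419 mm.
Then N = f²/(c·h) = 302² / (0.051 × 178419) = 91204 / 9099.4 ≈ 10.

f/10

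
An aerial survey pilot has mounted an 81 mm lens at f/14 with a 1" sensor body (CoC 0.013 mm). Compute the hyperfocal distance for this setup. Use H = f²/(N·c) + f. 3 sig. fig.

36.1 m

Hyperfocal distance H = f²/(N·c) + f = 81²/(14 × 0.013) + 81 = 6561/0.182 + 81 ≈ 36130.5 mm ≈ 36.1 m.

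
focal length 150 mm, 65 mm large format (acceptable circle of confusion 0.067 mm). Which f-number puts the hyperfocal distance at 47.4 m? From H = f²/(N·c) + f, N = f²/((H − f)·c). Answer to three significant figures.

Rearrange H = f²/(N·c) + f for N: N = f² / ((H − f)·c).
N = 150² / ((47400 − 150) × 0.067) = 22500 / 3166 ≈ 7.11.

f/7.11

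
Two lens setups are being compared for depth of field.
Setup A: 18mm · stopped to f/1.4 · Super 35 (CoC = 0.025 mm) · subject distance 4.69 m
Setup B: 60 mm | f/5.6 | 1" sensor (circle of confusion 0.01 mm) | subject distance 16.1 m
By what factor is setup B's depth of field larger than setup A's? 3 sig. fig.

1.35

Setup A: H = 18²/(1.4×0.025) + 18 ≈ 9275.1 mm; DoF = Df − Dn = 9468.8 − 3116.9 ≈ 6351.9 mm.
Setup B: H = 60²/(5.6×0.01) + 60 ≈ 64345.7 mm; DoF = Df − Dn = 21452.7 − 12885.0 ≈ 8567.7 mm.
Ratio = 8567.7 / 6351.9 ≈ 1.35.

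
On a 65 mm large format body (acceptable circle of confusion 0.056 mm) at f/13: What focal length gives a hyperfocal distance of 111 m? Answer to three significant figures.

From H = f²/(N·c) + f, with f ≪ H: f ≈ √(H·N·c) = √(111000 × 13 × 0.056) = √80808 ≈ 284.3 mm.
The +f correction barely moves this — solving exactly, f² + N·c·f − N·c·H = 0 ⇒ f = (−N·c + √((N·c)² + 4·N·c·H))/2 = (−0.728 + √323233)/2 ≈ 283.90 mm, so f ≈ 284 mm.

284 mm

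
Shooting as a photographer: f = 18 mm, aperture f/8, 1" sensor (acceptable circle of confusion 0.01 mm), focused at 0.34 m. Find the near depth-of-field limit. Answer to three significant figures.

Hyperfocal distance H = f²/(N·c) + f = 18²/(8 × 0.01) + 18 = 324/0.08 + 18 ≈ 4068.0 mm ≈ 4.068 m.
Near limit Dn = s·(H − f)/(H + s − 2f) = 340 × (4068.0 − 18) / (4068.0 + 340 − 2 × 18) = 340 × 4050.0 / 4372.0 ≈ 314.96 mm.

315 mm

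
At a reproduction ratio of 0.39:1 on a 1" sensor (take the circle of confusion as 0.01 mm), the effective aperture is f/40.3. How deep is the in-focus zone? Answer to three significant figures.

At magnification m, DoF ≈ 2·N_eff·c/m² = 2 × 40.3 × 0.01 / 0.39² = 0.806 / 0.1521 ≈ 5.3 mm.

5.30 mm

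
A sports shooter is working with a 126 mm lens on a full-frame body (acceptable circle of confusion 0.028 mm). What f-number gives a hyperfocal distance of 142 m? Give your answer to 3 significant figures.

f/4

Rearrange H = f²/(N·c) + f for N: N = f² / ((H − f)·c).
N = 126² / ((142000 − 126) × 0.028) = 15876 / 3972 ≈ 4.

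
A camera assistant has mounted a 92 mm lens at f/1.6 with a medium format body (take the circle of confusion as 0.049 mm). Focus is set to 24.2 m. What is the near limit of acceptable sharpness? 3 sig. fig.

19.8 m

Hyperfocal distance H = f²/(N·c) + f = 92²/(1.6 × 0.049) + 92 = 8464/0.0784 + 92 ≈ 108051.2 mm ≈ 108.1 m.
Near limit Dn = s·(H − f)/(H + s − 2f) = 24200 × (108051.2 − 92) / (108051.2 + 24200 − 2 × 92) = 24200 × 107959.2 / 132067.2 ≈ 19782 mm ≈ 19.8 m.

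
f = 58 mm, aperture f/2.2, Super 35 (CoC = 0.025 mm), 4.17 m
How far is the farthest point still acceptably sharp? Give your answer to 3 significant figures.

Hyperfocal distance H = f²/(N·c) + f = 58²/(2.2 × 0.025) + 58 = 3364/0.055 + 58 ≈ 61221.6 mm ≈ 61.22 m.
Far limit Df = s·(H − f)/(H − s) = 4170 × (61221.6 − 58) / (61221.6 − 4170) = 4170 × 61163.6 / 57051.6 ≈ 4470.6 mm ≈ 4.47 m.

4.47 m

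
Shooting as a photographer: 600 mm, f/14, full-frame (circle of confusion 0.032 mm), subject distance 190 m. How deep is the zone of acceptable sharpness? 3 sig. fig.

94.8 m

Hyperfocal distance H = f²/(N·c) + f = 600²/(14 × 0.032) + 600 = 360000/0.448 + 600 ≈ 804171.4 mm ≈ 804.2 m.
Near limit Dn = s·(H − f)/(H + s − 2f) = 190000 × (804171.4 − 600) / (804171.4 + 190000 − 2 × 600) = 190000 × 803571.4 / 992971.4 ≈ 153759 mm.
Far limit Df = s·(H − f)/(H − s) = 190000 × (804171.4 − 600) / (804171.4 − 190000) = 190000 × 803571.4 / 614171.4 ≈ 248593 mm.
Depth of field = Df − Dn = 248593 − 153759 ≈ 94834 mm ≈ 94.8 m.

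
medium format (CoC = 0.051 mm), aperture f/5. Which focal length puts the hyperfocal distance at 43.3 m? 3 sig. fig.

105 mm

From H = f²/(N·c) + f, with f ≪ H: f ≈ √(H·N·c) = √(43300 × 5 × 0.051) = √11042 ≈ 105.1 mm.
The +f correction barely moves this — solving exactly, f² + N·c·f − N·c·H = 0 ⇒ f = (−N·c + √((N·c)² + 4·N·c·H))/2 = (−0.255 + √44166)/2 ≈ 104.95 mm, so f ≈ 105 mm.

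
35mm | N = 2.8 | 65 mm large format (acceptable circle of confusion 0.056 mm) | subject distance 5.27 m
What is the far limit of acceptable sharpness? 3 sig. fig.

Hyperfocal distance H = f²/(N·c) + f = 35²/(2.8 × 0.056) + 35 = 1225/0.1568 + 35 ≈ 7847.5 mm ≈ 7.848 m.
Far limit Df = s·(H − f)/(H − s) = 5270 × (7847.5 − 35) / (7847.5 − 5270) = 5270 × 7812.5 / 2577.5 ≈ 15974 mm ≈ 16.0 m.

16.0 m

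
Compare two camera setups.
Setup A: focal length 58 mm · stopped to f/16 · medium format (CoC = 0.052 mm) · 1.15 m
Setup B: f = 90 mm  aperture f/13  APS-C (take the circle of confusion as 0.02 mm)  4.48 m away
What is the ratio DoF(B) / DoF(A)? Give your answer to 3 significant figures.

1.92

Setup A: H = 58²/(16×0.052) + 58 ≈ 4101.3 mm; DoF = Df − Dn = 1575.51 − 905.46 ≈ 670.05 mm.
Setup B: H = 90²/(13×0.02) + 90 ≈ 31243.8 mm; DoF = Df − Dn = 5214.8 − 3926.7 ≈ 1288.1 mm.
Ratio = 1288.1 / 670.05 ≈ 1.92.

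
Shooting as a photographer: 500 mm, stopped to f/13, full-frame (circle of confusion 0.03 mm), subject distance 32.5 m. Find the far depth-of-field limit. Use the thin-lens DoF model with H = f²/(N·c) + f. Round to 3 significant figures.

Hyperfocal distance H = f²/(N·c) + f = 500²/(13 × 0.03) + 500 = 250000/0.39 + 500 ≈ 641525.6 mm ≈ 641.5 m.
Far limit Df = s·(H − f)/(H − s) = 32500 × (641525.6 − 500) / (641525.6 − 32500) = 32500 × 641025.6 / 609025.6 ≈ 34208 mm ≈ 34.2 m.

34.2 m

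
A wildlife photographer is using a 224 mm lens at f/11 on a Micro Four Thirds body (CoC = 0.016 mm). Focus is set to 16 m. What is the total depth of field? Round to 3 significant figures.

Hyperfocal distance H = f²/(N·c) + f = 224²/(11 × 0.016) + 224 = 50176/0.176 + 224 ≈ 285314.9 mm ≈ 285.3 m.
Near limit Dn = s·(H − f)/(H + s − 2f) = 16000 × (285314.9 − 224) / (285314.9 + 16000 − 2 × 224) = 16000 × 285090.9 / 300866.9 ≈ 15161.0 mm.
Far limit Df = s·(H − f)/(H − s) = 16000 × (285314.9 − 224) / (285314.9 − 16000) = 16000 × 285090.9 / 269314.9 ≈ 16937.3 mm.
Depth of field = Df − Dn = 16937.3 − 15161.0 ≈ 1776.3 mm ≈ 1.78 m.

1.78 m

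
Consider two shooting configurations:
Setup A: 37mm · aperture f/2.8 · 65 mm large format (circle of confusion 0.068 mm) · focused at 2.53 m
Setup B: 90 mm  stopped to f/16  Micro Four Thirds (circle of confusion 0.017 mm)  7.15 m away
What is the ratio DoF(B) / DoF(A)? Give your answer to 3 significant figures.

1.80

Setup A: H = 37²/(2.8×0.068) + 37 ≈ 7227.1 mm; DoF = Df − Dn = 3872.8 − 1878.6 ≈ 1994.2 mm.
Setup B: H = 90²/(16×0.017) + 90 ≈ 29869.4 mm; DoF = Df − Dn = 9371.8 − 5779.8 ≈ 3592.0 mm.
Ratio = 3592.0 / 1994.2 ≈ 1.80.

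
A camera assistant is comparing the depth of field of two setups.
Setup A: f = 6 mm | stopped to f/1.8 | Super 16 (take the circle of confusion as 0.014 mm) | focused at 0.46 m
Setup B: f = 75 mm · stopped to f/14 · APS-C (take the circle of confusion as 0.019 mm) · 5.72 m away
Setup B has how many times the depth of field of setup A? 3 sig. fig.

Setup A: H = 6²/(1.8×0.014) + 6 ≈ 1434.6 mm; DoF = Df − Dn = 674.29 − 349.07 ≈ 325.22 mm.
Setup B: H = 75²/(14×0.019) + 75 ≈ 21221.6 mm; DoF = Df − Dn = 7803.0 − 4514.8 ≈ 3288.2 mm.
Ratio = 3288.2 / 325.22 ≈ 10.1.

10.1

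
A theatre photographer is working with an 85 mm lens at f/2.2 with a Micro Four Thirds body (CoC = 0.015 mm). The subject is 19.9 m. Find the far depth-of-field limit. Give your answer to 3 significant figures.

Hyperfocal distance H = f²/(N·c) + f = 85²/(2.2 × 0.015) + 85 = 7225/0.033 + 85 ≈ 219024.4 mm ≈ 219.0 m.
Far limit Df = s·(H − f)/(H − s) = 19900 × (219024.4 − 85) / (219024.4 − 19900) = 19900 × 218939.4 / 199124.4 ≈ 21880 mm ≈ 21.9 m.

21.9 m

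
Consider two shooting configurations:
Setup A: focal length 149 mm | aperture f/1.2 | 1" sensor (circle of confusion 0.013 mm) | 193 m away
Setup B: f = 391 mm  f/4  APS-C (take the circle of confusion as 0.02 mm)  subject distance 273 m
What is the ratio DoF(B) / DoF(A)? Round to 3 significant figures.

1.49

Setup A: H = 149²/(1.2×0.013) + 149 ≈ 1423290.0 mm; DoF = Df − Dn = 223253 − 169968 ≈ 53285 mm.
Setup B: H = 391²/(4×0.02) + 391 ≈ 1911403.5 mm; DoF = Df − Dn = 318424 − 238918 ≈ 79506 mm.
Ratio = 79506 / 53285 ≈ 1.49.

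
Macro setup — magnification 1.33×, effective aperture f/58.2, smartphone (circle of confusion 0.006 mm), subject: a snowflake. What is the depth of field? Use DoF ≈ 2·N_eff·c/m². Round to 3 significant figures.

0.395 mm

At magnification m, DoF ≈ 2·N_eff·c/m² = 2 × 58.2 × 0.006 / 1.33² = 0.6984 / 1.769 ≈ 0.395 mm.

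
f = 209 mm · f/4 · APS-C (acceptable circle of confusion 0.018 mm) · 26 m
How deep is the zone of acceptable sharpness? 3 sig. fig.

2.21 m

Hyperfocal distance H = f²/(N·c) + f = 209²/(4 × 0.018) + 209 = 43681/0.072 + 209 ≈ 606889.6 mm ≈ 606.9 m.
Near limit Dn = s·(H − f)/(H + s − 2f) = 26000 × (606889.6 − 209) / (606889.6 + 26000 − 2 × 209) = 26000 × 606680.6 / 632471.6 ≈ 24939.8 mm.
Far limit Df = s·(H − f)/(H − s) = 26000 × (606889.6 − 209) / (606889.6 − 26000) = 26000 × 606680.6 / 580889.6 ≈ 27154.4 mm.
Depth of field = Df − Dn = 27154.4 − 24939.8 ≈ 2214.6 mm ≈ 2.21 m.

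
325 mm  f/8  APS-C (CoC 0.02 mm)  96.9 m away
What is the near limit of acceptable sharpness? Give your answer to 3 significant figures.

Hyperfocal distance H = f²/(N·c) + f = 325²/(8 × 0.02) + 325 = 105625/0.16 + 325 ≈ 660481.2 mm ≈ 660.5 m.
Near limit Dn = s·(H − f)/(H + s − 2f) = 96900 × (660481.2 − 325) / (660481.2 + 96900 − 2 × 325) = 96900 × 660156.2 / 756731.2 ≈ 84533 mm ≈ 84.5 m.

84.5 m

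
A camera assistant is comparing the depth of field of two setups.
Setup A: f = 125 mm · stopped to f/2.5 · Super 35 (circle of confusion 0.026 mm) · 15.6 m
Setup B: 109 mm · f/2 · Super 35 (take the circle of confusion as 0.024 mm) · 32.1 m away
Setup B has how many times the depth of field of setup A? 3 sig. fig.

4.18

Setup A: H = 125²/(2.5×0.026) + 125 ≈ 240509.6 mm; DoF = Df − Dn = 16673.4 − 14656.5 ≈ 2016.9 mm.
Setup B: H = 109²/(2×0.024) + 109 ≈ 247629.8 mm; DoF = Df − Dn = 36864.6 − 28426.1 ≈ 8438.5 mm.
Ratio = 8438.5 / 2016.9 ≈ 4.18.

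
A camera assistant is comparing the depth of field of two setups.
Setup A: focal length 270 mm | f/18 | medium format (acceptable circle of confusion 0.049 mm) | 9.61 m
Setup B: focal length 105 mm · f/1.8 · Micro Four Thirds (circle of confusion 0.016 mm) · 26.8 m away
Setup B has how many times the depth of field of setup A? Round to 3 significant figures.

Setup A: H = 270²/(18×0.049) + 270 ≈ 82923.1 mm; DoF = Df − Dn = 10834.3 − 8634.3 ≈ 2200.0 mm.
Setup B: H = 105²/(1.8×0.016) + 105 ≈ 382917.5 mm; DoF = Df − Dn = 28809.0 − 25053.0 ≈ 3756.0 mm.
Ratio = 3756.0 / 2200.0 ≈ 1.71.

1.71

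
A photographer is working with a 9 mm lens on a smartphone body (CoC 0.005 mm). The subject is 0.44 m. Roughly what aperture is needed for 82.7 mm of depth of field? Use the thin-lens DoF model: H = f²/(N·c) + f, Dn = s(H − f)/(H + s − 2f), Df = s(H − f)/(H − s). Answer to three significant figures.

f/3.50

Write h = H − f = f²/(N·c). The thin-lens limits are Dn = s·h/(h + (s−f)) and Df = s·h/(h − (s−f)), so DoF = Df − Dn = 2·s·(s−f)·h / (h² − (s−f)²).
That is a quadratic in h: DoF·h² − 2·s·(s−f)·h − DoF·(s−f)² = 0 ⇒ h = (s−f)·(s + √(s² + DoF²)) / DoF = 431 × (440 + √(440² + 82.7²)) / 82.7 = 431 × (440 + 447.704) / 82.7 ≈ 4626.4 mm.
Then N = f²/(c·h) = 9² / (0.005 × 4626.4) = 81 / 23.132 ≈ 3.50.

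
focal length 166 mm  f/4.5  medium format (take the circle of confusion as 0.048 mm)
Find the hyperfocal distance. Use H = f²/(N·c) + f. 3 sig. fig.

128 m

Hyperfocal distance H = f²/(N·c) + f = 166²/(4.5 × 0.048) + 166 = 27556/0.216 + 166 ≈ 127740.1 mm ≈ 128 m.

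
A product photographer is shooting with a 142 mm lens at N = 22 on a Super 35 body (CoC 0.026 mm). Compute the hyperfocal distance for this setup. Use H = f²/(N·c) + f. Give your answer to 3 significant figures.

35.4 m

Hyperfocal distance H = f²/(N·c) + f = 142²/(22 × 0.026) + 142 = 20164/0.572 + 142 ≈ 35393.7 mm ≈ 35.4 m.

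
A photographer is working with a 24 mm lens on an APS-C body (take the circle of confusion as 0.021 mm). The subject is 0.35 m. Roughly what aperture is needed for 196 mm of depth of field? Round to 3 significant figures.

f/22

Write h = H − f = f²/(N·c). The thin-lens limits are Dn = s·h/(h + (s−f)) and Df = s·h/(h − (s−f)), so DoF = Df − Dn = 2·s·(s−f)·h / (h² − (s−f)²).
That is a quadratic in h: DoF·h² − 2·s·(s−f)·h − DoF·(s−f)² = 0 ⇒ h = (s−f)·(s + √(s² + DoF²)) / DoF = 326 × (350 + √(350² + 196²)) / 196 = 326 × (350 + 401.143) / 196 ≈ 1249.4 mm.
Then N = f²/(c·h) = 24² / (0.021 × 1249.4) = 576 / 26.236 ≈ 22.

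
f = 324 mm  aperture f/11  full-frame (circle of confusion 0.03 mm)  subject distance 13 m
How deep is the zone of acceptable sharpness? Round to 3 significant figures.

1.04 m

Hyperfocal distance H = f²/(N·c) + f = 324²/(11 × 0.03) + 324 = 104976/0.33 + 324 ≈ 318433.1 mm ≈ 318.4 m.
Near limit Dn = s·(H − f)/(H + s − 2f) = 13000 × (318433.1 − 324) / (318433.1 + 13000 − 2 × 324) = 13000 × 318109.1 / 330785.1 ≈ 12501.8 mm.
Far limit Df = s·(H − f)/(H − s) = 13000 × (318433.1 − 324) / (318433.1 − 13000) = 13000 × 318109.1 / 305433.1 ≈ 13539.5 mm.
Depth of field = Df − Dn = 13539.5 − 12501.8 ≈ 1037.7 mm ≈ 1.04 m.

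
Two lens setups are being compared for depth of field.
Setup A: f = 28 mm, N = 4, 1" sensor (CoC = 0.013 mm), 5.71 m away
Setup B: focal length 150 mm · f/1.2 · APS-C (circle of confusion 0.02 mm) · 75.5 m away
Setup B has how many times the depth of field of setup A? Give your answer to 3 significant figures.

2.44

Setup A: H = 28²/(4×0.013) + 28 ≈ 15104.9 mm; DoF = Df − Dn = 9163.4 − 4147.1 ≈ 5016.3 mm.
Setup B: H = 150²/(1.2×0.02) + 150 ≈ 937650.0 mm; DoF = Df − Dn = 82099 − 69883 ≈ 12216 mm.
Ratio = 12216 / 5016.3 ≈ 2.44.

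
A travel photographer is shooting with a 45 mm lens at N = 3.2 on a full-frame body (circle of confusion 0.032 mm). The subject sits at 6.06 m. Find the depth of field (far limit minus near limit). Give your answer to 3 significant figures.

4.06 m

Hyperfocal distance H = f²/(N·c) + f = 45²/(3.2 × 0.032) + 45 = 2025/0.1024 + 45 ≈ 19820.4 mm ≈ 19.82 m.
Near limit Dn = s·(H − f)/(H + s − 2f) = 6060 × (19820.4 − 45) / (19820.4 + 6060 − 2 × 45) = 6060 × 19775.4 / 25790.4 ≈ 4646.6 mm.
Far limit Df = s·(H − f)/(H − s) = 6060 × (19820.4 − 45) / (19820.4 − 6060) = 6060 × 19775.4 / 13760.4 ≈ 8709.0 mm.
Depth of field = Df − Dn = 8709.0 − 4646.6 ≈ 4062.4 mm ≈ 4.06 m.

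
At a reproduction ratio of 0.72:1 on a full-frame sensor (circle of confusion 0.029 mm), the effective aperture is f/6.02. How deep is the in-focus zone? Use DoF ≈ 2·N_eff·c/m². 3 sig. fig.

0.674 mm

At magnification m, DoF ≈ 2·N_eff·c/m² = 2 × 6.02 × 0.029 / 0.72² = 0.3492 / 0.5184 ≈ 0.674 mm.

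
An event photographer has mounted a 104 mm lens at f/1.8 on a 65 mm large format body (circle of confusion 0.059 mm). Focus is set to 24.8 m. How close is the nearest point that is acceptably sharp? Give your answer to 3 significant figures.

20.0 m

Hyperfocal distance H = f²/(N·c) + f = 104²/(1.8 × 0.059) + 104 = 10816/0.1062 + 104 ≈ 101949.6 mm ≈ 101.9 m.
Near limit Dn = s·(H − f)/(H + s − 2f) = 24800 × (101949.6 − 104) / (101949.6 + 24800 − 2 × 104) = 24800 × 101845.6 / 126541.6 ≈ 19960 mm ≈ 20.0 m.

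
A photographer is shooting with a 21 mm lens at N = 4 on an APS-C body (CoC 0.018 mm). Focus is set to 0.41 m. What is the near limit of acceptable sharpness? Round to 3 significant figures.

386 mm

Hyperfocal distance H = f²/(N·c) + f = 21²/(4 × 0.018) + 21 = 441/0.072 + 21 ≈ 6146.0 mm ≈ 6.146 m.
Near limit Dn = s·(H − f)/(H + s − 2f) = 410 × (6146.0 − 21) / (6146.0 + 410 − 2 × 21) = 410 × 6125.0 / 6514.0 ≈ 385.52 mm.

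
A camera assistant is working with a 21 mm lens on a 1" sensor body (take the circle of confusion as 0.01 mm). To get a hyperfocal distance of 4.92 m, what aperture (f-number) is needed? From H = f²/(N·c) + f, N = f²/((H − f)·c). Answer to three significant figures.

f/9

Rearrange H = f²/(N·c) + f for N: N = f² / ((H − f)·c).
N = 21² / ((4920 − 21) × 0.01) = 441 / 48.99 ≈ 9.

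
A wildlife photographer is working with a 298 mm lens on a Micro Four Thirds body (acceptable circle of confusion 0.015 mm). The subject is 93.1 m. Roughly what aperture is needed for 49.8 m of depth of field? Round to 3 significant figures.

Write h = H − f = f²/(N·c). The thin-lens limits are Dn = s·h/(h + (s−f)) and Df = s·h/(h − (s−f)), so DoF = Df − Dn = 2·s·(s−f)·h / (h² − (s−f)²).
That is a quadratic in h: DoF·h² − 2·s·(s−f)·h − DoF·(s−f)² = 0 ⇒ h = (s−f)·(s + √(s² + DoF²)) / DoF = 92802 × (93100 + √(93100² + 49800²)) / 49800 = 92802 × (93100 + 105582) / 49800 ≈ 370244 mm.
Then N = f²/(c·h) = 298² / (0.015 × 370244) = 88804 / 5553.7 ≈ 16.

f/16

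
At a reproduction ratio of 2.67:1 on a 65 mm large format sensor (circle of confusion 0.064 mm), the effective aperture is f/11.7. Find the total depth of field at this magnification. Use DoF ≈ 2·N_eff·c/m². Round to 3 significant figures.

At magnification m, DoF ≈ 2·N_eff·c/m² = 2 × 11.7 × 0.064 / 2.67² = 1.498 / 7.129 ≈ 0.21 mm.

0.210 mm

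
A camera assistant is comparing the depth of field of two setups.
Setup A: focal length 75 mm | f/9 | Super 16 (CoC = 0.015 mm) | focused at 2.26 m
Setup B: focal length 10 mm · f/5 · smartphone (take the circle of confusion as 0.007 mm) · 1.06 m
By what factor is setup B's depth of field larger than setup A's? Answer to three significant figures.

3.79

Setup A: H = 75²/(9×0.015) + 75 ≈ 41741.7 mm; DoF = Df − Dn = 2385.07 − 2147.39 ≈ 237.68 mm.
Setup B: H = 10²/(5×0.007) + 10 ≈ 2867.1 mm; DoF = Df − Dn = 1675.89 − 775.14 ≈ 900.75 mm.
Ratio = 900.75 / 237.68 ≈ 3.79.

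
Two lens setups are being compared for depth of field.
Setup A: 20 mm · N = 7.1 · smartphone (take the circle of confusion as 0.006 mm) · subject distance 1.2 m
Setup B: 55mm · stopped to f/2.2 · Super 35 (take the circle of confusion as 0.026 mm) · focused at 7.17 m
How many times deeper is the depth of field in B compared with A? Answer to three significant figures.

6.41

Setup A: H = 20²/(7.1×0.006) + 20 ≈ 9409.7 mm; DoF = Df − Dn = 1372.48 − 1066.03 ≈ 306.45 mm.
Setup B: H = 55²/(2.2×0.026) + 55 ≈ 52939.6 mm; DoF = Df − Dn = 8284.6 − 6319.8 ≈ 1964.8 mm.
Ratio = 1964.8 / 306.45 ≈ 6.41.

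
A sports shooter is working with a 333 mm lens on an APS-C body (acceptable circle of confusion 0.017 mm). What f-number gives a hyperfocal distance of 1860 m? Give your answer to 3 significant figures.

Rearrange H = f²/(N·c) + f for N: N = f² / ((H − f)·c).
N = 333² / ((1860000 − 333) × 0.017) = 110889 / 31614 ≈ 3.51.

f/3.51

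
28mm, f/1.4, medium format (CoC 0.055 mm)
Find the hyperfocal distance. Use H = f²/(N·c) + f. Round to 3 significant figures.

Hyperfocal distance H = f²/(N·c) + f = 28²/(1.4 × 0.055) + 28 = 784/0.077 + 28 ≈ 10209.8 mm ≈ 10.2 m.

10.2 m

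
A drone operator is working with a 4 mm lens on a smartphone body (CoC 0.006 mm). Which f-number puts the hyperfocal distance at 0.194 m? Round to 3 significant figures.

f/14

Rearrange H = f²/(N·c) + f for N: N = f² / ((H − f)·c).
N = 4² / ((194 − 4) × 0.006) = 16 / 1.140 ≈ 14.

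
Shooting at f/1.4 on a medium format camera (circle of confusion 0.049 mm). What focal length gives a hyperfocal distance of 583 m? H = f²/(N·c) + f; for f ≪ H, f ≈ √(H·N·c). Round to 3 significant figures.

From H = f²/(N·c) + f, with f ≪ H: f ≈ √(H·N·c) = √(583000 × 1.4 × 0.049) = √39994 ≈ 200.0 mm.
The +f correction barely moves this — solving exactly, f² + N·c·f − N·c·H = 0 ⇒ f = (−N·c + √((N·c)² + 4·N·c·H))/2 = (−0.0686 + √159975)/2 ≈ 199.95 mm, so f ≈ 200 mm.

200 mm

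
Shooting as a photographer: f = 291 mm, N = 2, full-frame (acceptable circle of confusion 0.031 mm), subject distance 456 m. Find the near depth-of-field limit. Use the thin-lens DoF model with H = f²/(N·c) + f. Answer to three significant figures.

342 m

Hyperfocal distance H = f²/(N·c) + f = 291²/(2 × 0.031) + 291 = 84681/0.062 + 291 ≈ 1366113.6 mm ≈ 1366 m.
Near limit Dn = s·(H − f)/(H + s − 2f) = 456000 × (1366113.6 − 291) / (1366113.6 + 456000 − 2 × 291) = 456000 × 1365822.6 / 1821531.6 ≈ 341918 mm ≈ 342 m.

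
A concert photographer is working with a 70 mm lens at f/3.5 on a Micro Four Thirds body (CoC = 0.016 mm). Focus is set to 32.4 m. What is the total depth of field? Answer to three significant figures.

Hyperfocal distance H = f²/(N·c) + f = 70²/(3.5 × 0.016) + 70 = 4900/0.056 + 70 ≈ 87570.0 mm ≈ 87.57 m.
Near limit Dn = s·(H − f)/(H + s − 2f) = 32400 × (87570.0 − 70) / (87570.0 + 32400 − 2 × 70) = 32400 × 87500.0 / 119830.0 ≈ 23659 mm.
Far limit Df = s·(H − f)/(H − s) = 32400 × (87570.0 − 70) / (87570.0 − 32400) = 32400 × 87500.0 / 55170.0 ≈ 51387 mm.
Depth of field = Df − Dn = 51387 − 23659 ≈ 27728 mm ≈ 27.7 m.

27.7 m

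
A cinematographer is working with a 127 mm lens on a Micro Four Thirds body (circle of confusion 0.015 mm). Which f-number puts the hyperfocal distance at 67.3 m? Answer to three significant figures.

Rearrange H = f²/(N·c) + f for N: N = f² / ((H − f)·c).
N = 127² / ((67300 − 127) × 0.015) = 16129 / 1008 ≈ 16.

f/16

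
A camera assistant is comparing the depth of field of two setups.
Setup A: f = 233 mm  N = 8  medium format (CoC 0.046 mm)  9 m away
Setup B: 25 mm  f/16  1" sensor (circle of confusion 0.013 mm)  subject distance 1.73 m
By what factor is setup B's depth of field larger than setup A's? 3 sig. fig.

Setup A: H = 233²/(8×0.046) + 233 ≈ 147757.5 mm; DoF = Df − Dn = 9568.6 − 8495.2 ≈ 1073.4 mm.
Setup B: H = 25²/(16×0.013) + 25 ≈ 3029.8 mm; DoF = Df − Dn = 3999.3 − 1103.7 ≈ 2895.6 mm.
Ratio = 2895.6 / 1073.4 ≈ 2.70.

2.70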